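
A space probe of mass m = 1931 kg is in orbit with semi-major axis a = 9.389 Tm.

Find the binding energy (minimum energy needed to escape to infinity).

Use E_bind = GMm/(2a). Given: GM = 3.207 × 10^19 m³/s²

Convert to SI: a = 9.389 Tm = 9.389e+12 m.
Total orbital energy is E = −GMm/(2a); binding energy is E_bind = −E = GMm/(2a).
E_bind = 3.207e+19 · 1931 / (2 · 9.389e+12) J ≈ 3.298e+09 J = 3.298 GJ.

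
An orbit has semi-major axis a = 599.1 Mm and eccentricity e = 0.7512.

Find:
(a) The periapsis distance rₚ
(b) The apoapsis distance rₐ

Convert to SI: a = 599.1 Mm = 5.991e+08 m.
(a) rₚ = a(1 − e) = 5.991e+08 · (1 − 0.7512) = 5.991e+08 · 0.2488 ≈ 1.491e+08 m = 149.1 Mm.
(b) rₐ = a(1 + e) = 5.991e+08 · (1 + 0.7512) = 5.991e+08 · 1.7512 ≈ 1.049e+09 m = 1.049 Gm.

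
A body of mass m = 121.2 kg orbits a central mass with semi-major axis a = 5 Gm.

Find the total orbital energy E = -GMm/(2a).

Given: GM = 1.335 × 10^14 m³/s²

Convert to SI: a = 5 Gm = 5e+09 m.
E = −GMm / (2a).
E = −1.335e+14 · 121.2 / (2 · 5e+09) J ≈ -1.618e+06 J = -1.618 MJ.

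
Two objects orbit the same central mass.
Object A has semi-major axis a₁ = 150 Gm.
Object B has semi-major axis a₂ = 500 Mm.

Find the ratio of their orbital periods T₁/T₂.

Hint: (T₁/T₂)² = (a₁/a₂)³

Convert to SI: a₁ = 150 Gm = 1.5e+11 m; a₂ = 500 Mm = 5e+08 m.
From Kepler's third law, (T₁/T₂)² = (a₁/a₂)³, so T₁/T₂ = (a₁/a₂)^(3/2).
a₁/a₂ = 1.5e+11 / 5e+08 = 300.
T₁/T₂ = (300)^(3/2) ≈ 5196.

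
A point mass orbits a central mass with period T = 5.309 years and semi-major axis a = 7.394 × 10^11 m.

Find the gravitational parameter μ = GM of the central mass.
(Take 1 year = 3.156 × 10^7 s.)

Convert to SI: T = 5.309 years = 1.67552e+08 s.
GM = 4π² · a³ / T².
GM = 4π² · (7.394e+11)³ / (1.67552e+08)² m³/s² ≈ 5.685e+20 m³/s² = 5.685 × 10^20 m³/s².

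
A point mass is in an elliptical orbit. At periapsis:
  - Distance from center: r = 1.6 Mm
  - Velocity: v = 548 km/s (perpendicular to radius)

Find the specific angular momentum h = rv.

Convert to SI: r = 1.6 Mm = 1.6e+06 m; v = 548 km/s = 548000 m/s.
With v perpendicular to r, h = r · v.
h = 1.6e+06 · 548000 m²/s ≈ 8.768e+11 m²/s.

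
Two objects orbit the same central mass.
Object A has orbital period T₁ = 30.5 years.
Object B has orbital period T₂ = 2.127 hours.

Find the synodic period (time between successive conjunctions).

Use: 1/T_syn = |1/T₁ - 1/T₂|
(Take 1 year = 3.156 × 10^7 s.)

Convert to SI: T₁ = 30.5 years = 9.6258e+08 s; T₂ = 2.127 hours = 7657.2 s.
T_syn = |T₁ · T₂ / (T₁ − T₂)|.
T_syn = |9.6258e+08 · 7657.2 / (9.6258e+08 − 7657.2)| s ≈ 7657 s = 2.127 hours.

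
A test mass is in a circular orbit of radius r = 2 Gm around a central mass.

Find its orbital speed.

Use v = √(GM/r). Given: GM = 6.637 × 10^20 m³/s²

Convert to SI: r = 2 Gm = 2e+09 m.
For a circular orbit, gravity supplies the centripetal force, so v = √(GM / r).
v = √(6.637e+20 / 2e+09) m/s ≈ 5.761e+05 m/s = 576.1 km/s.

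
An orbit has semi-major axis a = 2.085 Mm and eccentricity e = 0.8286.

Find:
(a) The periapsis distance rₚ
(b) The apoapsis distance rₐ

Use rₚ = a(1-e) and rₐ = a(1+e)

Convert to SI: a = 2.085 Mm = 2.085e+06 m.
(a) rₚ = a(1 − e) = 2.085e+06 · (1 − 0.8286) = 2.085e+06 · 0.1714 ≈ 3.574e+05 m = 357.4 km.
(b) rₐ = a(1 + e) = 2.085e+06 · (1 + 0.8286) = 2.085e+06 · 1.8286 ≈ 3.813e+06 m = 3.813 Mm.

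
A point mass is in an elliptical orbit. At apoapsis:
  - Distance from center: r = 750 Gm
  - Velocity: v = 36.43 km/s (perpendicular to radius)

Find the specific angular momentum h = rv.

Convert to SI: r = 750 Gm = 7.5e+11 m; v = 36.43 km/s = 36430 m/s.
With v perpendicular to r, h = r · v.
h = 7.5e+11 · 36430 m²/s ≈ 2.732e+16 m²/s.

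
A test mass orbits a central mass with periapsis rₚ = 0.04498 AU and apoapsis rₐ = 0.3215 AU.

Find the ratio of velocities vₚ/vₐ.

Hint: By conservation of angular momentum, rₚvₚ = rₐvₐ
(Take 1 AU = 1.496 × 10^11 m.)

Convert to SI: rₚ = 0.04498 AU = 6.72901e+09 m; rₐ = 0.3215 AU = 4.80964e+10 m.
Conservation of angular momentum gives rₚvₚ = rₐvₐ, so vₚ/vₐ = rₐ/rₚ.
vₚ/vₐ = 4.80964e+10 / 6.72901e+09 ≈ 7.148.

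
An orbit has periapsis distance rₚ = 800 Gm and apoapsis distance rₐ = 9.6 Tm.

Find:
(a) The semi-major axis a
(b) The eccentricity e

Convert to SI: rₚ = 800 Gm = 8e+11 m; rₐ = 9.6 Tm = 9.6e+12 m.
(a) a = (rₚ + rₐ) / 2 = (8e+11 + 9.6e+12) / 2 ≈ 5.2e+12 m = 5.2 Tm.
(b) e = (rₐ − rₚ) / (rₐ + rₚ) = (9.6e+12 − 8e+11) / (9.6e+12 + 8e+11) ≈ 0.8462.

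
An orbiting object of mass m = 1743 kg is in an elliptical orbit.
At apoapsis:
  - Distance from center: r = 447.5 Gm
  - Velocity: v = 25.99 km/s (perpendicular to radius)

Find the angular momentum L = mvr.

Convert to SI: r = 447.5 Gm = 4.475e+11 m; v = 25.99 km/s = 25990 m/s.
Since v is perpendicular to r, L = m · v · r.
L = 1743 · 25990 · 4.475e+11 kg·m²/s ≈ 2.027e+19 kg·m²/s.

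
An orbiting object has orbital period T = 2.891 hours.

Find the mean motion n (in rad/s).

Convert to SI: T = 2.891 hours = 10407.6 s.
n = 2π / T.
n = 2π / 10407.6 s ≈ 0.0006037 rad/s.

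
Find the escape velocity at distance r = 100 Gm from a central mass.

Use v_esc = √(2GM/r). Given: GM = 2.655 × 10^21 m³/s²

Convert to SI: r = 100 Gm = 1e+11 m.
Escape velocity comes from setting total energy to zero: ½v² − GM/r = 0 ⇒ v_esc = √(2GM / r).
v_esc = √(2 · 2.655e+21 / 1e+11) m/s ≈ 2.304e+05 m/s = 230.4 km/s.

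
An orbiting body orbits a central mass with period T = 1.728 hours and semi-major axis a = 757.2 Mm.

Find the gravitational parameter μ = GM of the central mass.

Convert to SI: T = 1.728 hours = 6220.8 s; a = 757.2 Mm = 7.572e+08 m.
GM = 4π² · a³ / T².
GM = 4π² · (7.572e+08)³ / (6220.8)² m³/s² ≈ 4.429e+20 m³/s² = 4.429 × 10^20 m³/s².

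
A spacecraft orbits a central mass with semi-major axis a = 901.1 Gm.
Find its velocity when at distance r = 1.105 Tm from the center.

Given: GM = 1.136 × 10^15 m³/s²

Convert to SI: a = 901.1 Gm = 9.011e+11 m; r = 1.105 Tm = 1.105e+12 m.
Vis-viva: v = √(GM · (2/r − 1/a)).
2/r − 1/a = 2/1.105e+12 − 1/9.011e+11 = 7.002e-13 m⁻¹.
v = √(1.136e+15 · 7.002e-13) m/s ≈ 28.2 m/s = 28.2 m/s.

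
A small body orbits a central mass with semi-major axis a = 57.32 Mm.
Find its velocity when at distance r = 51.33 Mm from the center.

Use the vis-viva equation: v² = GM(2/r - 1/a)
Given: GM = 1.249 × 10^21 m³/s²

Convert to SI: a = 57.32 Mm = 5.732e+07 m; r = 51.33 Mm = 5.133e+07 m.
Vis-viva: v = √(GM · (2/r − 1/a)).
2/r − 1/a = 2/5.133e+07 − 1/5.732e+07 = 2.15177e-08 m⁻¹.
v = √(1.249e+21 · 2.15177e-08) m/s ≈ 5.184e+06 m/s = 5184 km/s.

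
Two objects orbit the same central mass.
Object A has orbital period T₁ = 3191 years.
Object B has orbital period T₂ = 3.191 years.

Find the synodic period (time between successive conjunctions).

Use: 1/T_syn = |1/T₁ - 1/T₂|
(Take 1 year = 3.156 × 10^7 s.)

Convert to SI: T₁ = 3191 years = 1.00708e+11 s; T₂ = 3.191 years = 1.00708e+08 s.
T_syn = |T₁ · T₂ / (T₁ − T₂)|.
T_syn = |1.00708e+11 · 1.00708e+08 / (1.00708e+11 − 1.00708e+08)| s ≈ 1.008e+08 s = 3.194 years.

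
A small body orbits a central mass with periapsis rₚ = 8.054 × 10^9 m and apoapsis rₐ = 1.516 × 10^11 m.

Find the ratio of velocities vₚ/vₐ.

Conservation of angular momentum gives rₚvₚ = rₐvₐ, so vₚ/vₐ = rₐ/rₚ.
vₚ/vₐ = 1.516e+11 / 8.054e+09 ≈ 18.82.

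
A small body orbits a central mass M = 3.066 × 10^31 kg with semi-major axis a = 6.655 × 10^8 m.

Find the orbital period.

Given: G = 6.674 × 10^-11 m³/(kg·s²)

GM = G · M = 6.674e-11 · 3.066e+31 = 2.04625e+21 m³/s².
Kepler's third law: T = 2π √(a³ / GM).
Substituting a = 6.655e+08 m and GM = 2.04625e+21 m³/s²:
T = 2π √((6.655e+08)³ / 2.04625e+21) s
T ≈ 2385 s = 39.74 minutes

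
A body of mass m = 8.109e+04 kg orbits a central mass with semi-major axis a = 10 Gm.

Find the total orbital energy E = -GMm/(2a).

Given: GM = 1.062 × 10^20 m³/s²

Convert to SI: a = 10 Gm = 1e+10 m.
E = −GMm / (2a).
E = −1.062e+20 · 8.109e+04 / (2 · 1e+10) J ≈ -4.306e+14 J = -430.6 TJ.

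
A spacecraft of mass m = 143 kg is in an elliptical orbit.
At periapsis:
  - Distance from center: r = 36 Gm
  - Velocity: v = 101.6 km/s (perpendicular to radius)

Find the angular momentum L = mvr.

Convert to SI: r = 36 Gm = 3.6e+10 m; v = 101.6 km/s = 101600 m/s.
Since v is perpendicular to r, L = m · v · r.
L = 143 · 101600 · 3.6e+10 kg·m²/s ≈ 5.23e+17 kg·m²/s.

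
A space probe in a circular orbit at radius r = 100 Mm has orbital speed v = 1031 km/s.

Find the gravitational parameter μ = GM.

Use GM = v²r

Convert to SI: r = 100 Mm = 1e+08 m; v = 1031 km/s = 1.031e+06 m/s.
For a circular orbit v² = GM/r, so GM = v² · r.
GM = (1.031e+06)² · 1e+08 m³/s² ≈ 1.063e+20 m³/s² = 1.063 × 10^20 m³/s².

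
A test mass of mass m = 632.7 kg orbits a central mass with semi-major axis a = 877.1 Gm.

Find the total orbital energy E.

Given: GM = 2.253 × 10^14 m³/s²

Convert to SI: a = 877.1 Gm = 8.771e+11 m.
E = −GMm / (2a).
E = −2.253e+14 · 632.7 / (2 · 8.771e+11) J ≈ -8.126e+04 J = -81.26 kJ.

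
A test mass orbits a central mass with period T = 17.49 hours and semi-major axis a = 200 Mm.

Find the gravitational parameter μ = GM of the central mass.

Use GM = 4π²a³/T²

Convert to SI: T = 17.49 hours = 62964 s; a = 200 Mm = 2e+08 m.
GM = 4π² · a³ / T².
GM = 4π² · (2e+08)³ / (62964)² m³/s² ≈ 7.966e+16 m³/s² = 7.966 × 10^16 m³/s².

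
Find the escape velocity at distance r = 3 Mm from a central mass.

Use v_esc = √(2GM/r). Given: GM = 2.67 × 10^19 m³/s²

Convert to SI: r = 3 Mm = 3e+06 m.
Escape velocity comes from setting total energy to zero: ½v² − GM/r = 0 ⇒ v_esc = √(2GM / r).
v_esc = √(2 · 2.67e+19 / 3e+06) m/s ≈ 4.219e+06 m/s = 4219 km/s.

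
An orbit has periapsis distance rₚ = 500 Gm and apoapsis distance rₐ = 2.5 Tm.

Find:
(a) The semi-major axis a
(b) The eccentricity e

Convert to SI: rₚ = 500 Gm = 5e+11 m; rₐ = 2.5 Tm = 2.5e+12 m.
(a) a = (rₚ + rₐ) / 2 = (5e+11 + 2.5e+12) / 2 ≈ 1.5e+12 m = 1.5 Tm.
(b) e = (rₐ − rₚ) / (rₐ + rₚ) = (2.5e+12 − 5e+11) / (2.5e+12 + 5e+11) ≈ 0.6667.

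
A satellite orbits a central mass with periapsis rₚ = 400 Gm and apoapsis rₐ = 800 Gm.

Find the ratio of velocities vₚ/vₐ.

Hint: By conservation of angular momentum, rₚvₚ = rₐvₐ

Convert to SI: rₚ = 400 Gm = 4e+11 m; rₐ = 800 Gm = 8e+11 m.
Conservation of angular momentum gives rₚvₚ = rₐvₐ, so vₚ/vₐ = rₐ/rₚ.
vₚ/vₐ = 8e+11 / 4e+11 ≈ 2.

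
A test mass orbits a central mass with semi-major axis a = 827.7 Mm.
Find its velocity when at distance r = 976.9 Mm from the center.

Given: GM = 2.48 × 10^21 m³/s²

Convert to SI: a = 827.7 Mm = 8.277e+08 m; r = 976.9 Mm = 9.769e+08 m.
Vis-viva: v = √(GM · (2/r − 1/a)).
2/r − 1/a = 2/9.769e+08 − 1/8.277e+08 = 8.39125e-10 m⁻¹.
v = √(2.48e+21 · 8.39125e-10) m/s ≈ 1.443e+06 m/s = 1443 km/s.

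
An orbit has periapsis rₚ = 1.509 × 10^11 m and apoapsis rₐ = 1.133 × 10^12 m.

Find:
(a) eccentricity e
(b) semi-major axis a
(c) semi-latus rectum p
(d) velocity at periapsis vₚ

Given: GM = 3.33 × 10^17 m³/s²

(a) e = (rₐ − rₚ)/(rₐ + rₚ) = (1.133e+12 − 1.509e+11)/(1.133e+12 + 1.509e+11) ≈ 0.7649
(b) a = (rₚ + rₐ)/2 = (1.509e+11 + 1.133e+12)/2 ≈ 6.42e+11 m
(c) From a = (rₚ + rₐ)/2 = 6.4195e+11 m and e = (rₐ − rₚ)/(rₐ + rₚ) = 0.764935, p = a(1 − e²) = 6.4195e+11 · (1 − (0.764935)²) ≈ 2.663e+11 m
(d) With a = (rₚ + rₐ)/2 = 6.4195e+11 m, vₚ = √(GM (2/rₚ − 1/a)) = √(3.33e+17 · (2/1.509e+11 − 1/6.4195e+11)) m/s ≈ 1974 m/s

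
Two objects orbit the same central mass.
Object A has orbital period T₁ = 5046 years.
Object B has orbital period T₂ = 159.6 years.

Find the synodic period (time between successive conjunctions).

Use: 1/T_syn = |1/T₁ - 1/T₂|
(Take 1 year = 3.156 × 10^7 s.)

Convert to SI: T₁ = 5046 years = 1.59252e+11 s; T₂ = 159.6 years = 5.03698e+09 s.
T_syn = |T₁ · T₂ / (T₁ − T₂)|.
T_syn = |1.59252e+11 · 5.03698e+09 / (1.59252e+11 − 5.03698e+09)| s ≈ 5.201e+09 s = 164.8 years.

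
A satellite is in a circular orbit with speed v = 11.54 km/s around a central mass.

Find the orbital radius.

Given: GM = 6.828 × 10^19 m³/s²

Convert to SI: v = 11.54 km/s = 11540 m/s.
For a circular orbit, v² = GM / r, so r = GM / v².
r = 6.828e+19 / (11540)² m ≈ 5.127e+11 m = 5.127 × 10^11 m.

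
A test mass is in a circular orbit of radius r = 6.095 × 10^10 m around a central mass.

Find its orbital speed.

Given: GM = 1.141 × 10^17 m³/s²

For a circular orbit, gravity supplies the centripetal force, so v = √(GM / r).
v = √(1.141e+17 / 6.095e+10) m/s ≈ 1368 m/s = 1.368 km/s.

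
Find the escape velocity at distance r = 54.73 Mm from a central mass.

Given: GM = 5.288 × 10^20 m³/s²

Convert to SI: r = 54.73 Mm = 5.473e+07 m.
Escape velocity comes from setting total energy to zero: ½v² − GM/r = 0 ⇒ v_esc = √(2GM / r).
v_esc = √(2 · 5.288e+20 / 5.473e+07) m/s ≈ 4.396e+06 m/s = 4396 km/s.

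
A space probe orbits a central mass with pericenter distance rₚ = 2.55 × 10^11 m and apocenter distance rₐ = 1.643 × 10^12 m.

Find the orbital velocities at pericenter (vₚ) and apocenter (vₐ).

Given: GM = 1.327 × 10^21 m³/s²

Use the vis-viva equation v² = GM(2/r − 1/a) with a = (rₚ + rₐ)/2 = (2.55e+11 + 1.643e+12)/2 = 9.49e+11 m.
vₚ = √(GM · (2/rₚ − 1/a)) = √(1.327e+21 · (2/2.55e+11 − 1/9.49e+11)) m/s ≈ 9.492e+04 m/s = 94.92 km/s.
vₐ = √(GM · (2/rₐ − 1/a)) = √(1.327e+21 · (2/1.643e+12 − 1/9.49e+11)) m/s ≈ 1.473e+04 m/s = 14.73 km/s.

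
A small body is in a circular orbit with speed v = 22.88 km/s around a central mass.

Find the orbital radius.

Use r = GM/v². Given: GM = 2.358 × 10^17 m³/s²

Convert to SI: v = 22.88 km/s = 22880 m/s.
For a circular orbit, v² = GM / r, so r = GM / v².
r = 2.358e+17 / (22880)² m ≈ 4.504e+08 m = 450.4 Mm.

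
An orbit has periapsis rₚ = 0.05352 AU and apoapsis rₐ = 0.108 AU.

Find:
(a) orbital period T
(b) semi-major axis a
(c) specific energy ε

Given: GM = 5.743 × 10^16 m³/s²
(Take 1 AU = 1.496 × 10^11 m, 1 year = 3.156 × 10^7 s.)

Convert to SI: rₚ = 0.05352 AU = 8.00659e+09 m; rₐ = 0.108 AU = 1.61568e+10 m.
(a) With a = (rₚ + rₐ)/2 = 1.20817e+10 m, T = 2π √(a³/GM) = 2π √((1.20817e+10)³/5.743e+16) s ≈ 3.482e+07 s
(b) a = (rₚ + rₐ)/2 = (8.00659e+09 + 1.61568e+10)/2 ≈ 1.208e+10 m
(c) With a = (rₚ + rₐ)/2 = 1.20817e+10 m, ε = −GM/(2a) = −5.743e+16/(2 · 1.20817e+10) J/kg ≈ -2.377e+06 J/kg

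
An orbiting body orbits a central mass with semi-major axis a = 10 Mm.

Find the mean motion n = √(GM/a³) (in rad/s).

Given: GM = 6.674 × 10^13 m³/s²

Convert to SI: a = 10 Mm = 1e+07 m.
n = √(GM / a³).
n = √(6.674e+13 / (1e+07)³) rad/s ≈ 0.0002583 rad/s.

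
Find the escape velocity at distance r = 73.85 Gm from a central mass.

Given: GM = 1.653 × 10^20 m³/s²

Convert to SI: r = 73.85 Gm = 7.385e+10 m.
Escape velocity comes from setting total energy to zero: ½v² − GM/r = 0 ⇒ v_esc = √(2GM / r).
v_esc = √(2 · 1.653e+20 / 7.385e+10) m/s ≈ 6.691e+04 m/s = 66.91 km/s.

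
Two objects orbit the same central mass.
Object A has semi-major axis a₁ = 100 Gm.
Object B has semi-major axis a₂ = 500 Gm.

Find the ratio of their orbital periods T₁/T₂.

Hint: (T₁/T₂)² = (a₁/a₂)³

Convert to SI: a₁ = 100 Gm = 1e+11 m; a₂ = 500 Gm = 5e+11 m.
From Kepler's third law, (T₁/T₂)² = (a₁/a₂)³, so T₁/T₂ = (a₁/a₂)^(3/2).
a₁/a₂ = 1e+11 / 5e+11 = 0.2.
T₁/T₂ = (0.2)^(3/2) ≈ 0.08944.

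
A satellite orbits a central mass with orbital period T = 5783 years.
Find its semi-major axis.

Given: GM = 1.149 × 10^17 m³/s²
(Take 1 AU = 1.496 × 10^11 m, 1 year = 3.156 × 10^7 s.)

Convert to SI: T = 5783 years = 1.82511e+11 s.
Invert Kepler's third law: a = (GM · T² / (4π²))^(1/3).
Substituting T = 1.82511e+11 s and GM = 1.149e+17 m³/s²:
a = (1.149e+17 · (1.82511e+11)² / (4π²))^(1/3) m
a ≈ 4.594e+12 m = 30.71 AU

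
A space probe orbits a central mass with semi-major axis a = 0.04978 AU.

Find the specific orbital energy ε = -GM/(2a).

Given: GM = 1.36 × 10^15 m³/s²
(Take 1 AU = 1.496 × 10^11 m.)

Convert to SI: a = 0.04978 AU = 7.44709e+09 m.
ε = −GM / (2a).
ε = −1.36e+15 / (2 · 7.44709e+09) J/kg ≈ -9.131e+04 J/kg = -91.31 kJ/kg.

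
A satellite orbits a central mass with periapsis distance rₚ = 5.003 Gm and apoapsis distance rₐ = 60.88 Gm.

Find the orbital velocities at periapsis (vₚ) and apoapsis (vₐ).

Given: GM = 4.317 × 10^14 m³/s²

Convert to SI: rₚ = 5.003 Gm = 5.003e+09 m; rₐ = 60.88 Gm = 6.088e+10 m.
Use the vis-viva equation v² = GM(2/r − 1/a) with a = (rₚ + rₐ)/2 = (5.003e+09 + 6.088e+10)/2 = 3.29415e+10 m.
vₚ = √(GM · (2/rₚ − 1/a)) = √(4.317e+14 · (2/5.003e+09 − 1/3.29415e+10)) m/s ≈ 399.3 m/s = 399.3 m/s.
vₐ = √(GM · (2/rₐ − 1/a)) = √(4.317e+14 · (2/6.088e+10 − 1/3.29415e+10)) m/s ≈ 32.82 m/s = 32.82 m/s.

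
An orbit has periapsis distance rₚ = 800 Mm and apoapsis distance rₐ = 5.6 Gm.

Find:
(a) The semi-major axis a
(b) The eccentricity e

Convert to SI: rₚ = 800 Mm = 8e+08 m; rₐ = 5.6 Gm = 5.6e+09 m.
(a) a = (rₚ + rₐ) / 2 = (8e+08 + 5.6e+09) / 2 ≈ 3.2e+09 m = 3.2 Gm.
(b) e = (rₐ − rₚ) / (rₐ + rₚ) = (5.6e+09 − 8e+08) / (5.6e+09 + 8e+08) ≈ 0.75.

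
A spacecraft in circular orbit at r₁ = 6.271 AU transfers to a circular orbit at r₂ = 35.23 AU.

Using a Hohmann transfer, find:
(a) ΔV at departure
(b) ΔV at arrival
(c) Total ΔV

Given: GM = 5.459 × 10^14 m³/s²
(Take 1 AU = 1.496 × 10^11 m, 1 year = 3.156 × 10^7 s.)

Convert to SI: r₁ = 6.271 AU = 9.38142e+11 m; r₂ = 35.23 AU = 5.27041e+12 m.
Transfer semi-major axis: a_t = (r₁ + r₂)/2 = (9.38142e+11 + 5.27041e+12)/2 = 3.10427e+12 m.
Circular speeds: v₁ = √(GM/r₁) = 24.1225 m/s, v₂ = √(GM/r₂) = 10.1773 m/s.
Transfer speeds (vis-viva v² = GM(2/r − 1/a_t)): v₁ᵗ = 31.4314 m/s, v₂ᵗ = 5.59485 m/s.
(a) ΔV₁ = |v₁ᵗ − v₁| ≈ 7.309 m/s = 0.001542 AU/year.
(b) ΔV₂ = |v₂ − v₂ᵗ| ≈ 4.582 m/s = 0.0009667 AU/year.
(c) ΔV_total = ΔV₁ + ΔV₂ ≈ 11.89 m/s = 0.002509 AU/year.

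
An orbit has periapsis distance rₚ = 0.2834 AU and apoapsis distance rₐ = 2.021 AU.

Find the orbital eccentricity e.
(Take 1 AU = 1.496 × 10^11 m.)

Convert to SI: rₚ = 0.2834 AU = 4.23966e+10 m; rₐ = 2.021 AU = 3.02342e+11 m.
e = (rₐ − rₚ) / (rₐ + rₚ).
e = (3.02342e+11 − 4.23966e+10) / (3.02342e+11 + 4.23966e+10) = 2.59945e+11 / 3.44738e+11 ≈ 0.754.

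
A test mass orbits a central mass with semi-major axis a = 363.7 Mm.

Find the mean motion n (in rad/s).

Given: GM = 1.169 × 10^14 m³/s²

Convert to SI: a = 363.7 Mm = 3.637e+08 m.
n = √(GM / a³).
n = √(1.169e+14 / (3.637e+08)³) rad/s ≈ 1.559e-06 rad/s.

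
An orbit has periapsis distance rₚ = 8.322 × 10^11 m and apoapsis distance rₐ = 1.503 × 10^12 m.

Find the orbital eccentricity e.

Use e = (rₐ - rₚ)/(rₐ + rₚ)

e = (rₐ − rₚ) / (rₐ + rₚ).
e = (1.503e+12 − 8.322e+11) / (1.503e+12 + 8.322e+11) = 6.708e+11 / 2.3352e+12 ≈ 0.2873.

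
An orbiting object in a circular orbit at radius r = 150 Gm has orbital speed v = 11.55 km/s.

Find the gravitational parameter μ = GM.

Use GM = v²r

Convert to SI: r = 150 Gm = 1.5e+11 m; v = 11.55 km/s = 11550 m/s.
For a circular orbit v² = GM/r, so GM = v² · r.
GM = (11550)² · 1.5e+11 m³/s² ≈ 2.001e+19 m³/s² = 2.001 × 10^19 m³/s².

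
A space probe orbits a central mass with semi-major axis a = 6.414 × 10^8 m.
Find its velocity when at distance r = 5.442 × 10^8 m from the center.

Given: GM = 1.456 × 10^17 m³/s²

Vis-viva: v = √(GM · (2/r − 1/a)).
2/r − 1/a = 2/5.442e+08 − 1/6.414e+08 = 2.11603e-09 m⁻¹.
v = √(1.456e+17 · 2.11603e-09) m/s ≈ 1.755e+04 m/s = 17.55 km/s.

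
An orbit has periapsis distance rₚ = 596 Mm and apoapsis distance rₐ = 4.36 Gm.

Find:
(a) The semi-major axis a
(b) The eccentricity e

Convert to SI: rₚ = 596 Mm = 5.96e+08 m; rₐ = 4.36 Gm = 4.36e+09 m.
(a) a = (rₚ + rₐ) / 2 = (5.96e+08 + 4.36e+09) / 2 ≈ 2.478e+09 m = 2.478 Gm.
(b) e = (rₐ − rₚ) / (rₐ + rₚ) = (4.36e+09 − 5.96e+08) / (4.36e+09 + 5.96e+08) ≈ 0.7595.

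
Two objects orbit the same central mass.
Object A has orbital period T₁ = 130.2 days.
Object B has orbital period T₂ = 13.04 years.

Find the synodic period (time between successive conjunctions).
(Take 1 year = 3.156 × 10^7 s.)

Convert to SI: T₁ = 130.2 days = 1.12493e+07 s; T₂ = 13.04 years = 4.11542e+08 s.
T_syn = |T₁ · T₂ / (T₁ − T₂)|.
T_syn = |1.12493e+07 · 4.11542e+08 / (1.12493e+07 − 4.11542e+08)| s ≈ 1.157e+07 s = 133.9 days.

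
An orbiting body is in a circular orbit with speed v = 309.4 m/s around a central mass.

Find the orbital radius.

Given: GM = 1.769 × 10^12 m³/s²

For a circular orbit, v² = GM / r, so r = GM / v².
r = 1.769e+12 / (309.4)² m ≈ 1.848e+07 m = 18.48 Mm.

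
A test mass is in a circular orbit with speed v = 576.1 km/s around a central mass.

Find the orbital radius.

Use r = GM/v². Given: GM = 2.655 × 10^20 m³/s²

Convert to SI: v = 576.1 km/s = 576100 m/s.
For a circular orbit, v² = GM / r, so r = GM / v².
r = 2.655e+20 / (576100)² m ≈ 8e+08 m = 800 Mm.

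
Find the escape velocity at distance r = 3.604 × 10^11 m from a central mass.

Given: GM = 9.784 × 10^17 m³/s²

Escape velocity comes from setting total energy to zero: ½v² − GM/r = 0 ⇒ v_esc = √(2GM / r).
v_esc = √(2 · 9.784e+17 / 3.604e+11) m/s ≈ 2330 m/s = 2.33 km/s.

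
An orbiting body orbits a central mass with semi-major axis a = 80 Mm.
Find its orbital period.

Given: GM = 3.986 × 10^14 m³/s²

Convert to SI: a = 80 Mm = 8e+07 m.
Kepler's third law: T = 2π √(a³ / GM).
Substituting a = 8e+07 m and GM = 3.986e+14 m³/s²:
T = 2π √((8e+07)³ / 3.986e+14) s
T ≈ 2.252e+05 s = 2.606 days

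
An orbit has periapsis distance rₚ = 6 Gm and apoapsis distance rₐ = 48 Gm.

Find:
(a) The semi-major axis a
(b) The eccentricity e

Convert to SI: rₚ = 6 Gm = 6e+09 m; rₐ = 48 Gm = 4.8e+10 m.
(a) a = (rₚ + rₐ) / 2 = (6e+09 + 4.8e+10) / 2 ≈ 2.7e+10 m = 27 Gm.
(b) e = (rₐ − rₚ) / (rₐ + rₚ) = (4.8e+10 − 6e+09) / (4.8e+10 + 6e+09) ≈ 0.7778.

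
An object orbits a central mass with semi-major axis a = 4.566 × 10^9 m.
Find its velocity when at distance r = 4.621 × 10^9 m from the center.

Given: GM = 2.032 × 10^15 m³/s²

Vis-viva: v = √(GM · (2/r − 1/a)).
2/r − 1/a = 2/4.621e+09 − 1/4.566e+09 = 2.13797e-10 m⁻¹.
v = √(2.032e+15 · 2.13797e-10) m/s ≈ 659.1 m/s = 659.1 m/s.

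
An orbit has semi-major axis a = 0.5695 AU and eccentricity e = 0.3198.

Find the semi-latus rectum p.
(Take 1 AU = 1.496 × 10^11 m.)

Convert to SI: a = 0.5695 AU = 8.51972e+10 m.
p = a (1 − e²).
p = 8.51972e+10 · (1 − (0.3198)²) = 8.51972e+10 · 0.897728 ≈ 7.648e+10 m = 0.5113 AU.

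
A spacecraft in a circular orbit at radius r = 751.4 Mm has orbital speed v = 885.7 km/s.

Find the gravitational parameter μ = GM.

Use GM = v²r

Convert to SI: r = 751.4 Mm = 7.514e+08 m; v = 885.7 km/s = 885700 m/s.
For a circular orbit v² = GM/r, so GM = v² · r.
GM = (885700)² · 7.514e+08 m³/s² ≈ 5.894e+20 m³/s² = 5.894 × 10^20 m³/s².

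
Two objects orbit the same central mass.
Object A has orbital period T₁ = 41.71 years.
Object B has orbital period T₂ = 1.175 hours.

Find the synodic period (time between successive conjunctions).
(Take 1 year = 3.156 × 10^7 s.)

Convert to SI: T₁ = 41.71 years = 1.31637e+09 s; T₂ = 1.175 hours = 4230 s.
T_syn = |T₁ · T₂ / (T₁ − T₂)|.
T_syn = |1.31637e+09 · 4230 / (1.31637e+09 − 4230)| s ≈ 4230 s = 1.175 hours.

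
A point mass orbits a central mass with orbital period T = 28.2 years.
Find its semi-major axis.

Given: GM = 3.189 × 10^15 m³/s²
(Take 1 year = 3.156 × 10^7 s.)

Convert to SI: T = 28.2 years = 8.89992e+08 s.
Invert Kepler's third law: a = (GM · T² / (4π²))^(1/3).
Substituting T = 8.89992e+08 s and GM = 3.189e+15 m³/s²:
a = (3.189e+15 · (8.89992e+08)² / (4π²))^(1/3) m
a ≈ 4e+10 m = 40 Gm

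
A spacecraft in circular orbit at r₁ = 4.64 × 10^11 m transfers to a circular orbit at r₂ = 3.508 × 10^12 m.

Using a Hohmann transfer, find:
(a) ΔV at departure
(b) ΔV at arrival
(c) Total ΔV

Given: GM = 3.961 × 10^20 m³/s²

Transfer semi-major axis: a_t = (r₁ + r₂)/2 = (4.64e+11 + 3.508e+12)/2 = 1.986e+12 m.
Circular speeds: v₁ = √(GM/r₁) = 29217.5 m/s, v₂ = √(GM/r₂) = 10626.1 m/s.
Transfer speeds (vis-viva v² = GM(2/r − 1/a_t)): v₁ᵗ = 38831.4 m/s, v₂ᵗ = 5136.2 m/s.
(a) ΔV₁ = |v₁ᵗ − v₁| ≈ 9614 m/s = 9.614 km/s.
(b) ΔV₂ = |v₂ − v₂ᵗ| ≈ 5490 m/s = 5.49 km/s.
(c) ΔV_total = ΔV₁ + ΔV₂ ≈ 1.51e+04 m/s = 15.1 km/s.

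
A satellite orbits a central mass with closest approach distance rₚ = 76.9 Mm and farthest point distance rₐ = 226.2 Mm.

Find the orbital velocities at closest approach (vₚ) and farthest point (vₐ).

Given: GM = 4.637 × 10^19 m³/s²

Convert to SI: rₚ = 76.9 Mm = 7.69e+07 m; rₐ = 226.2 Mm = 2.262e+08 m.
Use the vis-viva equation v² = GM(2/r − 1/a) with a = (rₚ + rₐ)/2 = (7.69e+07 + 2.262e+08)/2 = 1.5155e+08 m.
vₚ = √(GM · (2/rₚ − 1/a)) = √(4.637e+19 · (2/7.69e+07 − 1/1.5155e+08)) m/s ≈ 9.487e+05 m/s = 948.7 km/s.
vₐ = √(GM · (2/rₐ − 1/a)) = √(4.637e+19 · (2/2.262e+08 − 1/1.5155e+08)) m/s ≈ 3.225e+05 m/s = 322.5 km/s.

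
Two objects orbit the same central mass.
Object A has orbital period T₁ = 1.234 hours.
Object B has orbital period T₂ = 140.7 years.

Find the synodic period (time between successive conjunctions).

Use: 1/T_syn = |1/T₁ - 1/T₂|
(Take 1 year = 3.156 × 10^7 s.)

Convert to SI: T₁ = 1.234 hours = 4442.4 s; T₂ = 140.7 years = 4.44049e+09 s.
T_syn = |T₁ · T₂ / (T₁ − T₂)|.
T_syn = |4442.4 · 4.44049e+09 / (4442.4 − 4.44049e+09)| s ≈ 4442 s = 1.234 hours.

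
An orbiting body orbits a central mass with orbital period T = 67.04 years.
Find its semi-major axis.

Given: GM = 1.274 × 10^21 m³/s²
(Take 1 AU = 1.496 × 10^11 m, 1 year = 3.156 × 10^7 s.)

Convert to SI: T = 67.04 years = 2.11578e+09 s.
Invert Kepler's third law: a = (GM · T² / (4π²))^(1/3).
Substituting T = 2.11578e+09 s and GM = 1.274e+21 m³/s²:
a = (1.274e+21 · (2.11578e+09)² / (4π²))^(1/3) m
a ≈ 5.247e+12 m = 35.07 AU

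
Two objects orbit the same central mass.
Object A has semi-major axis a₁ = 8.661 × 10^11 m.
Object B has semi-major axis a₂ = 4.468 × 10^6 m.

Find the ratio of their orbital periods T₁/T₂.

From Kepler's third law, (T₁/T₂)² = (a₁/a₂)³, so T₁/T₂ = (a₁/a₂)^(3/2).
a₁/a₂ = 8.661e+11 / 4.468e+06 = 193845.
T₁/T₂ = (193845)^(3/2) ≈ 8.535e+07.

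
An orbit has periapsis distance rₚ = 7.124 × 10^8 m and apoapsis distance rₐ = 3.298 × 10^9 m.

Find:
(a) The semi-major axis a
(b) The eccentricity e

(a) a = (rₚ + rₐ) / 2 = (7.124e+08 + 3.298e+09) / 2 ≈ 2.005e+09 m = 2.005 × 10^9 m.
(b) e = (rₐ − rₚ) / (rₐ + rₚ) = (3.298e+09 − 7.124e+08) / (3.298e+09 + 7.124e+08) ≈ 0.6447.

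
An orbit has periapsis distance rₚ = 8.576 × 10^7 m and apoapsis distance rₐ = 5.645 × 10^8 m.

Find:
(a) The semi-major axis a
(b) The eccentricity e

(a) a = (rₚ + rₐ) / 2 = (8.576e+07 + 5.645e+08) / 2 ≈ 3.251e+08 m = 3.251 × 10^8 m.
(b) e = (rₐ − rₚ) / (rₐ + rₚ) = (5.645e+08 − 8.576e+07) / (5.645e+08 + 8.576e+07) ≈ 0.7362.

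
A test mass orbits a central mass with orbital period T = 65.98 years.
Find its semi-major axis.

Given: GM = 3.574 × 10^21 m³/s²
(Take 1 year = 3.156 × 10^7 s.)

Convert to SI: T = 65.98 years = 2.08233e+09 s.
Invert Kepler's third law: a = (GM · T² / (4π²))^(1/3).
Substituting T = 2.08233e+09 s and GM = 3.574e+21 m³/s²:
a = (3.574e+21 · (2.08233e+09)² / (4π²))^(1/3) m
a ≈ 7.322e+12 m = 7.322 × 10^12 m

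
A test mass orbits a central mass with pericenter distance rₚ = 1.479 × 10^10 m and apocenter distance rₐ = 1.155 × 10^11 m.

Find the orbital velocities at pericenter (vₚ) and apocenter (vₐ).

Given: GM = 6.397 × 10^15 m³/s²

Use the vis-viva equation v² = GM(2/r − 1/a) with a = (rₚ + rₐ)/2 = (1.479e+10 + 1.155e+11)/2 = 6.5145e+10 m.
vₚ = √(GM · (2/rₚ − 1/a)) = √(6.397e+15 · (2/1.479e+10 − 1/6.5145e+10)) m/s ≈ 875.7 m/s = 875.7 m/s.
vₐ = √(GM · (2/rₐ − 1/a)) = √(6.397e+15 · (2/1.155e+11 − 1/6.5145e+10)) m/s ≈ 112.1 m/s = 112.1 m/s.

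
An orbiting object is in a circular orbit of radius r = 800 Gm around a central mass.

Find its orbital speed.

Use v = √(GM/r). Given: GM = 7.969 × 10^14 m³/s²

Convert to SI: r = 800 Gm = 8e+11 m.
For a circular orbit, gravity supplies the centripetal force, so v = √(GM / r).
v = √(7.969e+14 / 8e+11) m/s ≈ 31.56 m/s = 31.56 m/s.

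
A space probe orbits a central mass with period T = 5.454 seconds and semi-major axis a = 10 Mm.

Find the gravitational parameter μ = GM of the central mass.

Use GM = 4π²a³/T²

Convert to SI: a = 10 Mm = 1e+07 m.
GM = 4π² · a³ / T².
GM = 4π² · (1e+07)³ / (5.454)² m³/s² ≈ 1.327e+21 m³/s² = 1.327 × 10^21 m³/s².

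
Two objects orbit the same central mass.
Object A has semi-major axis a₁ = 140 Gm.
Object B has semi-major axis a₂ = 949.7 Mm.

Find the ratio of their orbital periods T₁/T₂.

Convert to SI: a₁ = 140 Gm = 1.4e+11 m; a₂ = 949.7 Mm = 9.497e+08 m.
From Kepler's third law, (T₁/T₂)² = (a₁/a₂)³, so T₁/T₂ = (a₁/a₂)^(3/2).
a₁/a₂ = 1.4e+11 / 9.497e+08 = 147.415.
T₁/T₂ = (147.415)^(3/2) ≈ 1790.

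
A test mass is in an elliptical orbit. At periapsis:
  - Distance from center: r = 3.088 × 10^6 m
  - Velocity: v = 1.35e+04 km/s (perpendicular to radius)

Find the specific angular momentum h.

Convert to SI: v = 1.35e+04 km/s = 1.35e+07 m/s.
With v perpendicular to r, h = r · v.
h = 3.088e+06 · 1.35e+07 m²/s ≈ 4.169e+13 m²/s.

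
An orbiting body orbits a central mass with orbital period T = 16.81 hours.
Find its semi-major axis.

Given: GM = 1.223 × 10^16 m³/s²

Convert to SI: T = 16.81 hours = 60516 s.
Invert Kepler's third law: a = (GM · T² / (4π²))^(1/3).
Substituting T = 60516 s and GM = 1.223e+16 m³/s²:
a = (1.223e+16 · (60516)² / (4π²))^(1/3) m
a ≈ 1.043e+08 m = 1.043 × 10^8 m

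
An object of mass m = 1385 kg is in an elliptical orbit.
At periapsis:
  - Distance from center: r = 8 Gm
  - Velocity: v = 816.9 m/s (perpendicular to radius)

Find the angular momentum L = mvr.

Convert to SI: r = 8 Gm = 8e+09 m.
Since v is perpendicular to r, L = m · v · r.
L = 1385 · 816.9 · 8e+09 kg·m²/s ≈ 9.051e+15 kg·m²/s.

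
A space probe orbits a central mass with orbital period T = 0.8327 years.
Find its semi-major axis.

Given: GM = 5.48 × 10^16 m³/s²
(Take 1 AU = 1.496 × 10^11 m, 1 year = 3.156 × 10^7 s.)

Convert to SI: T = 0.8327 years = 2.628e+07 s.
Invert Kepler's third law: a = (GM · T² / (4π²))^(1/3).
Substituting T = 2.628e+07 s and GM = 5.48e+16 m³/s²:
a = (5.48e+16 · (2.628e+07)² / (4π²))^(1/3) m
a ≈ 9.86e+09 m = 0.06591 AU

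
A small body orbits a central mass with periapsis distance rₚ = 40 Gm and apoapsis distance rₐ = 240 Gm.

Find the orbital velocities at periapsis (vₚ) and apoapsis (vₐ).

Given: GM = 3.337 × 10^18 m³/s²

Convert to SI: rₚ = 40 Gm = 4e+10 m; rₐ = 240 Gm = 2.4e+11 m.
Use the vis-viva equation v² = GM(2/r − 1/a) with a = (rₚ + rₐ)/2 = (4e+10 + 2.4e+11)/2 = 1.4e+11 m.
vₚ = √(GM · (2/rₚ − 1/a)) = √(3.337e+18 · (2/4e+10 − 1/1.4e+11)) m/s ≈ 1.196e+04 m/s = 11.96 km/s.
vₐ = √(GM · (2/rₐ − 1/a)) = √(3.337e+18 · (2/2.4e+11 − 1/1.4e+11)) m/s ≈ 1993 m/s = 1.993 km/s.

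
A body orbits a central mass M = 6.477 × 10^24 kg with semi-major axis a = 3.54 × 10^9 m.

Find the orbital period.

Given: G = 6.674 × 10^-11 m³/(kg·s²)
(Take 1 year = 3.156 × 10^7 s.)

GM = G · M = 6.674e-11 · 6.477e+24 = 4.32275e+14 m³/s².
Kepler's third law: T = 2π √(a³ / GM).
Substituting a = 3.54e+09 m and GM = 4.32275e+14 m³/s²:
T = 2π √((3.54e+09)³ / 4.32275e+14) s
T ≈ 6.365e+07 s = 2.017 years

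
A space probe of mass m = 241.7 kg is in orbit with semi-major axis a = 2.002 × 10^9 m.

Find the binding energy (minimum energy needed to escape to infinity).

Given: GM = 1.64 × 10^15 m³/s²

Total orbital energy is E = −GMm/(2a); binding energy is E_bind = −E = GMm/(2a).
E_bind = 1.64e+15 · 241.7 / (2 · 2.002e+09) J ≈ 9.9e+07 J = 99 MJ.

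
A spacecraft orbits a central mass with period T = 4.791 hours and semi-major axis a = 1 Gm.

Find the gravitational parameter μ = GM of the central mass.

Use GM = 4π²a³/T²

Convert to SI: T = 4.791 hours = 17247.6 s; a = 1 Gm = 1e+09 m.
GM = 4π² · a³ / T².
GM = 4π² · (1e+09)³ / (17247.6)² m³/s² ≈ 1.327e+20 m³/s² = 1.327 × 10^20 m³/s².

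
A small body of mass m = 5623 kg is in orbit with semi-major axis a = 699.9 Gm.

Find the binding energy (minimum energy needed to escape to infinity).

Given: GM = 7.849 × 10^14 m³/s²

Convert to SI: a = 699.9 Gm = 6.999e+11 m.
Total orbital energy is E = −GMm/(2a); binding energy is E_bind = −E = GMm/(2a).
E_bind = 7.849e+14 · 5623 / (2 · 6.999e+11) J ≈ 3.153e+06 J = 3.153 MJ.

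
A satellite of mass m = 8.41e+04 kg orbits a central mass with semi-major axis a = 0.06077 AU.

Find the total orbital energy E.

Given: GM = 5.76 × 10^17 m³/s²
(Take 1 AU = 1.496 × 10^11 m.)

Convert to SI: a = 0.06077 AU = 9.09119e+09 m.
E = −GMm / (2a).
E = −5.76e+17 · 8.41e+04 / (2 · 9.09119e+09) J ≈ -2.664e+12 J = -2.664 TJ.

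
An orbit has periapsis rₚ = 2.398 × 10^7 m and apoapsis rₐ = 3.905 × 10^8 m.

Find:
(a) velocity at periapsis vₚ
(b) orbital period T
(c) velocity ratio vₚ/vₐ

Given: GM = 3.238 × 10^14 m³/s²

(a) With a = (rₚ + rₐ)/2 = 2.0724e+08 m, vₚ = √(GM (2/rₚ − 1/a)) = √(3.238e+14 · (2/2.398e+07 − 1/2.0724e+08)) m/s ≈ 5044 m/s
(b) With a = (rₚ + rₐ)/2 = 2.0724e+08 m, T = 2π √(a³/GM) = 2π √((2.0724e+08)³/3.238e+14) s ≈ 1.042e+06 s
(c) Conservation of angular momentum (rₚvₚ = rₐvₐ) gives vₚ/vₐ = rₐ/rₚ = 3.905e+08/2.398e+07 ≈ 16.28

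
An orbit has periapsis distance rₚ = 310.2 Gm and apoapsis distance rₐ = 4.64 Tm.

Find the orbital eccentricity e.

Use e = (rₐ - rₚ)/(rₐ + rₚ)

Convert to SI: rₚ = 310.2 Gm = 3.102e+11 m; rₐ = 4.64 Tm = 4.64e+12 m.
e = (rₐ − rₚ) / (rₐ + rₚ).
e = (4.64e+12 − 3.102e+11) / (4.64e+12 + 3.102e+11) = 4.3298e+12 / 4.9502e+12 ≈ 0.8747.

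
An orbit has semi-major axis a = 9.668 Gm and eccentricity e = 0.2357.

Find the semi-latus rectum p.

Convert to SI: a = 9.668 Gm = 9.668e+09 m.
p = a (1 − e²).
p = 9.668e+09 · (1 − (0.2357)²) = 9.668e+09 · 0.944446 ≈ 9.131e+09 m = 9.131 Gm.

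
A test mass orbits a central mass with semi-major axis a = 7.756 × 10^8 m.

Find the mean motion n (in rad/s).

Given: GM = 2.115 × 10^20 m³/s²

n = √(GM / a³).
n = √(2.115e+20 / (7.756e+08)³) rad/s ≈ 0.0006733 rad/s.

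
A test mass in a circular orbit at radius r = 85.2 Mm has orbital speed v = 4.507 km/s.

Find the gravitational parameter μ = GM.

Convert to SI: r = 85.2 Mm = 8.52e+07 m; v = 4.507 km/s = 4507 m/s.
For a circular orbit v² = GM/r, so GM = v² · r.
GM = (4507)² · 8.52e+07 m³/s² ≈ 1.731e+15 m³/s² = 1.731 × 10^15 m³/s².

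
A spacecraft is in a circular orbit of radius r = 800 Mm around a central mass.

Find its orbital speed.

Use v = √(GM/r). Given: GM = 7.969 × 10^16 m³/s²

Convert to SI: r = 800 Mm = 8e+08 m.
For a circular orbit, gravity supplies the centripetal force, so v = √(GM / r).
v = √(7.969e+16 / 8e+08) m/s ≈ 9981 m/s = 9.981 km/s.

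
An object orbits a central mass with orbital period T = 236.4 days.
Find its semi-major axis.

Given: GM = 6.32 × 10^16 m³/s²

Convert to SI: T = 236.4 days = 2.0425e+07 s.
Invert Kepler's third law: a = (GM · T² / (4π²))^(1/3).
Substituting T = 2.0425e+07 s and GM = 6.32e+16 m³/s²:
a = (6.32e+16 · (2.0425e+07)² / (4π²))^(1/3) m
a ≈ 8.741e+09 m = 8.741 × 10^9 m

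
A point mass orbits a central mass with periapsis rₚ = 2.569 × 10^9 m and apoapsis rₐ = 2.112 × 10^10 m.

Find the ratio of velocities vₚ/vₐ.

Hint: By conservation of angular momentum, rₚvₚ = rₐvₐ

Conservation of angular momentum gives rₚvₚ = rₐvₐ, so vₚ/vₐ = rₐ/rₚ.
vₚ/vₐ = 2.112e+10 / 2.569e+09 ≈ 8.221.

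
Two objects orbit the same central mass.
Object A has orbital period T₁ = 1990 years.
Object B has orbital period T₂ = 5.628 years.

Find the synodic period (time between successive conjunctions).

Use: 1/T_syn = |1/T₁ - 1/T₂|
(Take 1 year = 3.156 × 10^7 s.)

Convert to SI: T₁ = 1990 years = 6.28044e+10 s; T₂ = 5.628 years = 1.7762e+08 s.
T_syn = |T₁ · T₂ / (T₁ − T₂)|.
T_syn = |6.28044e+10 · 1.7762e+08 / (6.28044e+10 − 1.7762e+08)| s ≈ 1.781e+08 s = 5.644 years.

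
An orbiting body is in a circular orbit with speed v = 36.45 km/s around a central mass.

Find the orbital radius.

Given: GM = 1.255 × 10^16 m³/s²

Convert to SI: v = 36.45 km/s = 36450 m/s.
For a circular orbit, v² = GM / r, so r = GM / v².
r = 1.255e+16 / (36450)² m ≈ 9.446e+06 m = 9.446 × 10^6 m.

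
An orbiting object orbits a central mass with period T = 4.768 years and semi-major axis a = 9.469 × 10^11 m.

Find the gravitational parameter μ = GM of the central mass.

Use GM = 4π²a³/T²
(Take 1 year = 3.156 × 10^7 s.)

Convert to SI: T = 4.768 years = 1.50478e+08 s.
GM = 4π² · a³ / T².
GM = 4π² · (9.469e+11)³ / (1.50478e+08)² m³/s² ≈ 1.48e+21 m³/s² = 1.48 × 10^21 m³/s².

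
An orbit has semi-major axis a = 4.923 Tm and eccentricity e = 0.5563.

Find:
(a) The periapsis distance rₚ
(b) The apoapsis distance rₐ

Convert to SI: a = 4.923 Tm = 4.923e+12 m.
(a) rₚ = a(1 − e) = 4.923e+12 · (1 − 0.5563) = 4.923e+12 · 0.4437 ≈ 2.184e+12 m = 2.184 Tm.
(b) rₐ = a(1 + e) = 4.923e+12 · (1 + 0.5563) = 4.923e+12 · 1.5563 ≈ 7.662e+12 m = 7.662 Tm.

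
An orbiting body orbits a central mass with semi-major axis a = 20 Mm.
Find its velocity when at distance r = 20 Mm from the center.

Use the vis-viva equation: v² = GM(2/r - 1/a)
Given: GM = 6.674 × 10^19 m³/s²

Convert to SI: a = 20 Mm = 2e+07 m; r = 20 Mm = 2e+07 m.
Vis-viva: v = √(GM · (2/r − 1/a)).
2/r − 1/a = 2/2e+07 − 1/2e+07 = 5e-08 m⁻¹.
v = √(6.674e+19 · 5e-08) m/s ≈ 1.827e+06 m/s = 1827 km/s.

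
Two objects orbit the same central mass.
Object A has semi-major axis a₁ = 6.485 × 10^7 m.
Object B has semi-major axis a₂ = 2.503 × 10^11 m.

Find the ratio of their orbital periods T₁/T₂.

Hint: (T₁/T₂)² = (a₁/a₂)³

From Kepler's third law, (T₁/T₂)² = (a₁/a₂)³, so T₁/T₂ = (a₁/a₂)^(3/2).
a₁/a₂ = 6.485e+07 / 2.503e+11 = 0.000259089.
T₁/T₂ = (0.000259089)^(3/2) ≈ 4.17e-06.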